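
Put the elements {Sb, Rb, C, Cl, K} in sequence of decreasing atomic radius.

C is in period 2, group 14; Cl is in period 3, group 17; K is in period 4, group 1; Rb is in period 5, group 1; Sb is in period 5, group 15.
Across a period the added protons contract the valence shell; down a group each new principal shell makes the atom larger.
Here both period and group differ, so the two effects have to be weighed against each other.
Cl > C: the two effects oppose for this pair; the down-group effect wins (99 vs 75 pm).
Sb > Cl: both effects reinforce here, so Sb is clearly the larger of the two.
K > Sb: period and group pull opposite ways; the across-period shift dominates (196 vs 140 pm).
Rb > K: Rb sits below K in group 1, so the down-group effect alone puts Rb larger.
Approximate values (pm): C 75, Cl 99, K 196, Rb 210, Sb 140.
So from largest to smallest: Rb > K > Sb > Cl > C.

Rb > K > Sb > Cl > C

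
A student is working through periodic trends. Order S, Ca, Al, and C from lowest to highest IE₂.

Ca, Al, S, C

After 1 electron has been removed, what remains? S⁺ still has 5 valence electrons; Ca⁺ still has 1 valence electron; Al⁺ still has 2 valence electrons; C⁺ still has 3 valence electrons.
All are still removing valence electrons, so compare the +1 ions as you would atoms: IE_2 generally rises across a period (higher Z_eff) and falls down a group (larger shell), subject to the usual subshell exceptions.
Valence configurations: S⁺ [Ne]3s²3p³, Ca⁺ [Ar]4s¹, Al⁺ [Ne]3s², C⁺ [He]2s²2p¹.
Tabulated IE_2 (kJ/mol): S 2252, Ca 1145, Al 1817, C 2353.
Putting it together, IE_2: Ca < Al < S < C.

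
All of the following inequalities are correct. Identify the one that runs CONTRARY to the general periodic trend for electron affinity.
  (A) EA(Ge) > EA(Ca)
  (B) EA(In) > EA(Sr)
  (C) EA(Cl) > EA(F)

(C)

The general trend: electron affinity increases across a period and decreases down a group.
(A) Ge (period 4, group 14) vs Ca (period 4, group 2): the stated order agrees with the simple trend.
(B) In (period 5, group 13) vs Sr (period 5, group 2): the stated order agrees with the simple trend.
(C) Cl (period 3, group 17) vs F (period 2, group 17): the stated order contradicts the simple trend.
The exception is (C): F's small 2p subshell makes the incoming electron feel strong e⁻–e⁻ repulsion, so Cl actually releases more energy on gaining an electron.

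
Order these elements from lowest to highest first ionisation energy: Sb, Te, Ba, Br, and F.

Ba, Sb, Te, Br, F

F is in period 2, group 17; Br is in period 4, group 17; Sb is in period 5, group 15; Te is in period 5, group 16; Ba is in period 6, group 2.
First ionization energy rises across a period (greater Z_eff holds electrons more tightly) and falls down a group (valence electrons are farther from the nucleus).
These span different periods and groups, so the two trends combine.
Sb > Ba: relative to Ba, both the across-period and down-group shifts push Sb's first ionization energy up.
Te > Sb: Te lies to the right of Sb in period 5, so the across-period effect alone puts Te higher.
Br > Te: relative to Te, both the across-period and down-group shifts push Br's first ionization energy up.
F > Br: they share group 17; the group trend gives F the larger value.
Tabulated first ionization energy (kJ/mol): F 1681, Br 1140, Sb 831, Te 869, Ba 503.
So from lowest to highest: Ba < Sb < Te < Br < F.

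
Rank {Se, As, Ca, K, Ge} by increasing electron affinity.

EA tends to increase across a period and decrease down a group, though the pattern is less regular than for IE or radius.
All lie in period 4; the across-period trend (electron affinity increases left to right) applies, with the exception below.
Note the exception: K has a higher electron affinity than Ca, contrary to the simple trend — adding an electron to Ca (ns²) has to open a new, higher-energy np subshell, which is unfavourable.
Note the exception: Ge has a higher electron affinity than As, contrary to the simple trend — adding an electron to As's half-filled 4p³ is unfavourable, so Ge (4p²) has the more exothermic EA.
For reference (kJ/mol): K 48, Ca 2, Ge 119, As 78, Se 195.
So from lowest to highest: Ca < K < As < Ge < Se.

Ca, K, As, Ge, Se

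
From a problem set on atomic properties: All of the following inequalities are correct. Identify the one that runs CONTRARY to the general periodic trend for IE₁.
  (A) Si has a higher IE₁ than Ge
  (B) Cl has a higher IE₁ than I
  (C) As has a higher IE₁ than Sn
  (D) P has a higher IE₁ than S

The general trend: IE₁ increases across a period and decreases down a group.
(A) Si (period 3, group 14) vs Ge (period 4, group 14): the stated order agrees with the simple trend.
(B) Cl (period 3, group 17) vs I (period 5, group 17): the stated order agrees with the simple trend.
(C) As (period 4, group 15) vs Sn (period 5, group 14): the stated order agrees with the simple trend.
(D) P (period 3, group 15) vs S (period 3, group 16): the stated order contradicts the simple trend.
The exception is (D): S (3p⁴) ionizes more easily than half-filled P (3p³) because the paired 3p electron in S is pushed out by e⁻–e⁻ repulsion.

(D)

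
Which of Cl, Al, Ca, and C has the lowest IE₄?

After 3 electrons have been removed, what remains? Cl³⁺ still has 4 valence electrons; Al³⁺ is the bare [Ne] core; Ca³⁺ is already 1 electron into the core; C³⁺ still has 1 valence electron.
Breaking into a closed-shell core is much more expensive than removing a leftover valence electron — Ca and Al have the largest IE_4 here.
Valence configurations: Cl³⁺ [Ne]3s²3p², C³⁺ [He]2s¹.
Tabulated IE_4 (kJ/mol): Cl 5159, Al 11577, Ca 6491, C 6223.
Overall IE_4 order: Cl < C < Ca < Al.

Cl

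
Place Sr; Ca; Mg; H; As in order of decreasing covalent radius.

Sr, Ca, Mg, As, H

H is in period 1, group 1; Mg is in period 3, group 2; Ca is in period 4, group 2; As is in period 4, group 15; Sr is in period 5, group 2.
Across a period the added protons contract the valence shell; down a group each new principal shell makes the atom larger.
Neither a single period nor a single group — weigh both effects.
As > H: the two effects oppose for this pair; the down-group effect wins (121 vs 32 pm).
Mg > As: period and group pull opposite ways; the across-period shift dominates (139 vs 121 pm).
Ca > Mg: they share group 2; the group trend gives Ca the larger value.
Sr > Ca: they share group 2; the group trend gives Sr the larger value.
Tabulated atomic radius (pm): H 32, Mg 139, Ca 171, As 121, Sr 185.
So from largest to smallest: Sr > Ca > Mg > As > H.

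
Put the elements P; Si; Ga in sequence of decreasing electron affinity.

Si is in period 3, group 14; P is in period 3, group 15; Ga is in period 4, group 13.
EA tends to increase across a period and decrease down a group, though the pattern is less regular than for IE or radius.
Here both period and group differ, so the two effects have to be weighed against each other.
P > Ga: relative to Ga, both the across-period and down-group shifts push P's electron affinity up.
Si > P: this pair runs against the simple trend — see the exception note.
Note the exception: Si has a higher electron affinity than P, contrary to the simple trend — adding an electron to P's half-filled 3p³ is unfavourable, so Si (3p²) has the more exothermic EA.
Approximate values (kJ/mol): Si 134, P 72, Ga 29.
So from highest to lowest: Si > P > Ga.

Si > P > Ga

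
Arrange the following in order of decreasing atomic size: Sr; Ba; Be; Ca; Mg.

Ba, Sr, Ca, Mg, Be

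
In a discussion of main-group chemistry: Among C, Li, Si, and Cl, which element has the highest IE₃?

After 2 electrons have been removed, what remains? C²⁺ still has 2 valence electrons; Li²⁺ is already 1 electron into the core; Si²⁺ still has 2 valence electrons; Cl²⁺ still has 5 valence electrons.
Breaking into a closed-shell core is much more expensive than removing a leftover valence electron — Li has the largest IE_3 here.
Valence configurations: C²⁺ [He]2s², Si²⁺ [Ne]3s², Cl²⁺ [Ne]3s²3p³.
The numbers (kJ/mol): C 4620, Li 11815, Si 3232, Cl 3822.
Overall IE_3 order: Si < Cl < C < Li.

Li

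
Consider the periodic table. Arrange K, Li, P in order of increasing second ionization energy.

P < K < Li

Consider each +1 ion: K⁺ is the bare [Ar] core; Li⁺ is the bare [He] core; P⁺ still has 4 valence electrons.
Pulling an electron out of a noble-gas core costs far more than removing a remaining valence electron, so K and Li sit at the high end of IE_2.
The numbers (kJ/mol): K 3052, Li 7298, P 1907.
Overall IE_2 order: P < K < Li.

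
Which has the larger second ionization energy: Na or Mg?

Na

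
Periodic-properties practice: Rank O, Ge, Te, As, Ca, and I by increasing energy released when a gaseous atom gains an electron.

O is in period 2, group 16; Ca is in period 4, group 2; Ge is in period 4, group 14; As is in period 4, group 15; Te is in period 5, group 16; I is in period 5, group 17.
Atoms with high Z_eff and room in the valence shell (especially the halogens) have the most exothermic electron affinities.
These span different periods and groups, so the two trends combine.
As > Ca: As lies to the right of Ca in period 4, so the across-period effect alone puts As higher.
Ge > As: this pair runs against the simple trend — see the exception note.
O > Ge: relative to Ge, both the across-period and down-group shifts push O's electron affinity up.
Te > O: this pair runs against the simple trend — see the exception note.
I > Te: both are in period 5; the period trend gives I the larger value.
Note the exception: Ge has a higher electron affinity than As, contrary to the simple trend — adding an electron to As's half-filled 4p³ is unfavourable, so Ge (4p²) has the more exothermic EA.
Note the exception: Te has a higher electron affinity than O, contrary to the simple trend — O's compact 2p subshell gives strong electron–electron repulsion on the added electron.
Approximate values (kJ/mol): O 141, Ca 2, Ge 119, As 78, Te 190, I 295.
So from lowest to highest: Ca < As < Ge < O < Te < I.

Ca < As < Ge < O < Te < I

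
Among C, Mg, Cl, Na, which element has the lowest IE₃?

Cl

After 2 electrons have been removed, what remains? C²⁺ still has 2 valence electrons; Mg²⁺ is the bare [Ne] core; Cl²⁺ still has 5 valence electrons; Na²⁺ is already 1 electron into the core.
Core electrons are held far more tightly than valence electrons, so Na and Mg top the IE_3 order.
Valence configurations: C²⁺ [He]2s², Cl²⁺ [Ne]3s²3p³.
Tabulated IE_3 (kJ/mol): C 4620, Mg 7733, Cl 3822, Na 6910.
Hence IE_3: Cl < C < Na < Mg.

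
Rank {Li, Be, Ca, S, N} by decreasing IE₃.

Be > Li > Ca > N > S

The third ionization energy removes an electron from the +2 ion. For each element: Li²⁺ is already 1 electron into the core; Be²⁺ is the bare [He] core; Ca²⁺ is the bare [Ar] core; S²⁺ still has 4 valence electrons; N²⁺ still has 3 valence electrons.
Breaking into a closed-shell core is much more expensive than removing a leftover valence electron — Ca, Li and Be have the largest IE_3 here.
Valence configurations: S²⁺ [Ne]3s²3p², N²⁺ [He]2s²2p¹.
The numbers (kJ/mol): Li 11815, Be 14849, Ca 4912, S 3357, N 4578.
Putting it together, IE_3: S < N < Ca < Li < Be.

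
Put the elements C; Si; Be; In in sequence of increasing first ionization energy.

In, Si, Be, C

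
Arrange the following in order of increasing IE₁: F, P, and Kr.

F is in period 2, group 17; P is in period 3, group 15; Kr is in period 4, group 18.
Across a period the outer electron is held more tightly (higher IE₁); down a group it sits in a higher shell, more shielded, and comes off more easily.
These span different periods and groups, so the two trends combine.
Kr > P: period and group pull opposite ways; the across-period shift dominates (1351 vs 1012 kJ/mol).
F > Kr: period and group pull opposite ways; the down-group shift dominates (1681 vs 1351 kJ/mol).
For reference (kJ/mol): F 1681, P 1012, Kr 1351.
So from lowest to highest: P < Kr < F.

P < Kr < F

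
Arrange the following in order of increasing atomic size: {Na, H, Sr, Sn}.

Moving right in a period, electrons are added to the same shell under a stronger nuclear pull, so atoms get smaller; moving down, a new shell is opened and atoms get larger.
Neither a single period nor a single group — weigh both effects.
Sn > H: period and group pull opposite ways; the down-group shift dominates (140 vs 32 pm).
Na > Sn: the two effects oppose for this pair; the across-period effect wins (155 vs 140 pm).
Sr > Na: period and group pull opposite ways; the down-group shift dominates (185 vs 155 pm).
Tabulated atomic radius (pm): H 32, Na 155, Sr 185, Sn 140.
So from smallest to largest: H < Sn < Na < Sr.

H, Sn, Na, Sr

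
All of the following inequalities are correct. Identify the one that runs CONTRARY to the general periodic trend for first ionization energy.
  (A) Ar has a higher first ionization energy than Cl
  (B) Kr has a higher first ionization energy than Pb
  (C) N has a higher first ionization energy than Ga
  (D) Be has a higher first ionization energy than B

(D)

The general trend: first ionization energy increases across a period and decreases down a group.
(A) Ar (period 3, group 18) vs Cl (period 3, group 17): the stated order agrees with the simple trend.
(B) Kr (period 4, group 18) vs Pb (period 6, group 14): the stated order agrees with the simple trend.
(C) N (period 2, group 15) vs Ga (period 4, group 13): the stated order agrees with the simple trend.
(D) Be (period 2, group 2) vs B (period 2, group 13): the stated order contradicts the simple trend.
The exception is (D): removing B's lone 2p electron is easier than breaking Be's filled 2s².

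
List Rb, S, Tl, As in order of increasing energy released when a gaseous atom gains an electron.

Tl < Rb < As < S

S is in period 3, group 16; As is in period 4, group 15; Rb is in period 5, group 1; Tl is in period 6, group 13.
EA tends to increase across a period and decrease down a group, though the pattern is less regular than for IE or radius.
Neither a single period nor a single group — weigh both effects.
Rb > Tl: period and group pull opposite ways; the down-group shift dominates (47 vs 19 kJ/mol).
As > Rb: relative to Rb, both the across-period and down-group shifts push As's electron affinity up.
S > As: relative to As, both the across-period and down-group shifts push S's electron affinity up.
For reference (kJ/mol): S 200, As 78, Rb 47, Tl 19.
So from lowest to highest: Tl < Rb < As < S.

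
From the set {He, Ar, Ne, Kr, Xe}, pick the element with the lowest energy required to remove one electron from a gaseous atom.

Xe

He is in period 1, group 18; Ne is in period 2, group 18; Ar is in period 3, group 18; Kr is in period 4, group 18; Xe is in period 5, group 18.
IE₁ increases left→right with effective nuclear charge and decreases top→bottom as the valence shell moves farther out.
All are in group 18, so first ionization energy increases up the group.
The lowest energy required to remove one electron from a gaseous atom among these belongs to Xe.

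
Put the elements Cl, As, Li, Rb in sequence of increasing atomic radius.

Cl, As, Li, Rb

Li is in period 2, group 1; Cl is in period 3, group 17; As is in period 4, group 15; Rb is in period 5, group 1.
Across a period the added protons contract the valence shell; down a group each new principal shell makes the atom larger.
Here both period and group differ, so the two effects have to be weighed against each other.
As > Cl: relative to Cl, both the across-period and down-group shifts push As's atomic radius up.
Li > As: the two effects oppose for this pair; the across-period effect wins (133 vs 121 pm).
Rb > Li: they share group 1; the group trend gives Rb the larger value.
Approximate values (pm): Li 133, Cl 99, As 121, Rb 210.
So from smallest to largest: Cl < As < Li < Rb.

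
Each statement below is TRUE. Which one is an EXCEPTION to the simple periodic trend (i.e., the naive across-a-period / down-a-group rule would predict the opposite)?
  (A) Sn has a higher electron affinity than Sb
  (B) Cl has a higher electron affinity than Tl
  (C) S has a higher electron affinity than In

(A)

The general trend: electron affinity increases across a period and decreases down a group.
(A) Sn (period 5, group 14) vs Sb (period 5, group 15): the stated order contradicts the simple trend.
(B) Cl (period 3, group 17) vs Tl (period 6, group 13): the stated order agrees with the simple trend.
(C) S (period 3, group 16) vs In (period 5, group 13): the stated order agrees with the simple trend.
The exception is (A): adding an electron to Sb's half-filled 5p³ is unfavourable, so Sn has the more exothermic EA.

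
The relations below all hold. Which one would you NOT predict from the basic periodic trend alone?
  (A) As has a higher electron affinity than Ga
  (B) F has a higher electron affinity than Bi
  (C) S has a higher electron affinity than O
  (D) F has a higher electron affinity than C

(C)

The general trend: electron affinity increases across a period and decreases down a group.
(A) As (period 4, group 15) vs Ga (period 4, group 13): the stated order agrees with the simple trend.
(B) F (period 2, group 17) vs Bi (period 6, group 15): the stated order agrees with the simple trend.
(C) S (period 3, group 16) vs O (period 2, group 16): the stated order contradicts the simple trend.
(D) F (period 2, group 17) vs C (period 2, group 14): the stated order agrees with the simple trend.
The exception is (C): the compact 2p subshell of O repels the added electron more than S's larger 3p does.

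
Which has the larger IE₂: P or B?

Consider each +1 ion: P⁺ still has 4 valence electrons; B⁺ still has 2 valence electrons.
All are still removing valence electrons, so compare the +1 ions as you would atoms: IE_2 generally rises across a period (higher Z_eff) and falls down a group (larger shell), subject to the usual subshell exceptions.
Valence configurations: P⁺ [Ne]3s²3p², B⁺ [He]2s².
The numbers (kJ/mol): P 1907, B 2427.
So the second ionization energies run P < B.

B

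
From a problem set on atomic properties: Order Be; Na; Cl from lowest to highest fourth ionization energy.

Cl, Na, Be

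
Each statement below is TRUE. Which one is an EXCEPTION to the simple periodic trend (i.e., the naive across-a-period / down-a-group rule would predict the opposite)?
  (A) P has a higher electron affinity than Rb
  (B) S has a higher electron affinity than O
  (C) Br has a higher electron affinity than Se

(B)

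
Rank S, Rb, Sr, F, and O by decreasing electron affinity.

O is in period 2, group 16; F is in period 2, group 17; S is in period 3, group 16; Rb is in period 5, group 1; Sr is in period 5, group 2.
EA tends to increase across a period and decrease down a group, though the pattern is less regular than for IE or radius.
Here both period and group differ, so the two effects have to be weighed against each other.
Rb > Sr: this pair runs against the simple trend — see the exception note.
O > Rb: relative to Rb, both the across-period and down-group shifts push O's electron affinity up.
S > O: this pair runs against the simple trend — see the exception note.
F > S: both effects reinforce here, so F is clearly the higher of the two.
Note the exception: Rb has a higher electron affinity than Sr, contrary to the simple trend — adding an electron to Sr (ns²) has to open a new, higher-energy np subshell, which is unfavourable.
Note the exception: S has a higher electron affinity than O, contrary to the simple trend — the compact 2p subshell of O repels the added electron more than S's larger 3p does.
Tabulated electron affinity (kJ/mol): O 141, F 328, S 200, Rb 47, Sr 5.
So from highest to lowest: F > S > O > Rb > Sr.

F > S > O > Rb > Sr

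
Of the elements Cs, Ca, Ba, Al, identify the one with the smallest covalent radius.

Atomic radius shrinks across a period as nuclear charge pulls the same shell inward, and grows down a group as new shells are added.
Neither a single period nor a single group — weigh both effects.
Ca > Al: relative to Al, both the across-period and down-group shifts push Ca's atomic radius up.
Ba > Ca: Ba sits below Ca in group 2, so the down-group effect alone puts Ba larger.
Cs > Ba: Cs lies to the left of Ba in period 6, so the across-period effect alone puts Cs larger.
For reference (pm): Al 126, Ca 171, Cs 232, Ba 196.
The smallest covalent radius among these belongs to Al.

Al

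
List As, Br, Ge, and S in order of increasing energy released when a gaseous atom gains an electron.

As < Ge < S < Br

S is in period 3, group 16; Ge is in period 4, group 14; As is in period 4, group 15; Br is in period 4, group 17.
Atoms with high Z_eff and room in the valence shell (especially the halogens) have the most exothermic electron affinities.
Neither a single period nor a single group — weigh both effects.
Ge > As: this pair runs against the simple trend — see the exception note.
S > Ge: relative to Ge, both the across-period and down-group shifts push S's electron affinity up.
Br > S: period and group pull opposite ways; the across-period shift dominates (325 vs 200 kJ/mol).
Note the exception: Ge has a higher electron affinity than As, contrary to the simple trend — adding an electron to As's half-filled 4p³ is unfavourable, so Ge (4p²) has the more exothermic EA.
Approximate values (kJ/mol): S 200, Ge 119, As 78, Br 325.
So from lowest to highest: As < Ge < S < Br.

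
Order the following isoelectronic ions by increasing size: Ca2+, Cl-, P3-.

All of these have 18 electrons, so size is governed by nuclear charge alone: the more protons, the stronger the pull on the same electron cloud, and the smaller the ion.
Nuclear charges: Ca2+ (Z=20), Cl- (Z=17), P3- (Z=15).
Smallest to largest: Ca2+ < Cl- < P3-.

Ca2+ < Cl- < P3-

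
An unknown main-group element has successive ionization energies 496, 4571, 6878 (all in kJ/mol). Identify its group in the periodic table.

Group 1

Look for the largest jump between consecutive ionization energies: IE2/IE1 ≈ 9.2, far larger than any earlier ratio.
That jump marks the point where a core electron is being removed. So the atom has 1 valence electron.
A main-group element with 1 valence electron is in group 1.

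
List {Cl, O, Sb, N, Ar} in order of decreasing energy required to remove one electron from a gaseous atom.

Ar, N, O, Cl, Sb

N is in period 2, group 15; O is in period 2, group 16; Cl is in period 3, group 17; Ar is in period 3, group 18; Sb is in period 5, group 15.
IE₁ increases left→right with effective nuclear charge and decreases top→bottom as the valence shell moves farther out.
Neither a single period nor a single group — weigh both effects.
Cl > Sb: both effects reinforce here, so Cl is clearly the higher of the two.
O > Cl: the two effects oppose for this pair; the down-group effect wins (1314 vs 1251 kJ/mol).
N > O: this pair runs against the simple trend — see the exception note.
Ar > N: the two effects oppose for this pair; the across-period effect wins (1521 vs 1402 kJ/mol).
Note the exception: N has a higher first ionization energy than O, contrary to the simple trend — pairing an electron in O's 2p⁴ costs repulsion energy, so O ionizes more easily than half-filled N (2p³).
Approximate values (kJ/mol): N 1402, O 1314, Cl 1251, Ar 1521, Sb 831.
So from highest to lowest: Ar > N > O > Cl > Sb.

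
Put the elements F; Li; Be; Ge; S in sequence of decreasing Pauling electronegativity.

Li is in period 2, group 1; Be is in period 2, group 2; F is in period 2, group 17; S is in period 3, group 16; Ge is in period 4, group 14.
Smaller atoms with higher effective nuclear charge are more electronegative.
Neither a single period nor a single group — weigh both effects.
Be > Li: both are in period 2; the period trend gives Be the larger value.
Ge > Be: period and group pull opposite ways; the across-period shift dominates (2.01 vs 1.57).
S > Ge: relative to Ge, both the across-period and down-group shifts push S's electronegativity up.
F > S: both effects reinforce here, so F is clearly the higher of the two.
For reference (Pauling): Li 0.98, Be 1.57, F 3.98, S 2.58, Ge 2.01.
So from highest to lowest: F > S > Ge > Be > Li.

F > S > Ge > Be > Li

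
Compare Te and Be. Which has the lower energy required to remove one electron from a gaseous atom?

Te

Be is in period 2, group 2; Te is in period 5, group 16.
First ionization energy rises across a period (greater Z_eff holds electrons more tightly) and falls down a group (valence electrons are farther from the nucleus).
Here both period and group differ, so the two effects have to be weighed against each other.
Be > Te: the two effects oppose for this pair; the down-group effect wins (900 vs 869 kJ/mol).
Tabulated first ionization energy (kJ/mol): Be 900, Te 869.
So Te has the lower energy required to remove one electron from a gaseous atom (Te < Be).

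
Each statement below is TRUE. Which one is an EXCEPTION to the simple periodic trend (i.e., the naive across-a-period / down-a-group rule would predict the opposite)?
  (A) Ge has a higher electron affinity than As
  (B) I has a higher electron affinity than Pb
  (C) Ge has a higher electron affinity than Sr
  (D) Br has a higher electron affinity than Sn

(A)

The general trend: electron affinity increases across a period and decreases down a group.
(A) Ge (period 4, group 14) vs As (period 4, group 15): the stated order contradicts the simple trend.
(B) I (period 5, group 17) vs Pb (period 6, group 14): the stated order agrees with the simple trend.
(C) Ge (period 4, group 14) vs Sr (period 5, group 2): the stated order agrees with the simple trend.
(D) Br (period 4, group 17) vs Sn (period 5, group 14): the stated order agrees with the simple trend.
The exception is (A): adding an electron to As's half-filled 4p³ is unfavourable, so Ge (4p²) has the more exothermic EA.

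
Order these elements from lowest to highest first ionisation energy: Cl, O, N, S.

N is in period 2, group 15; O is in period 2, group 16; S is in period 3, group 16; Cl is in period 3, group 17.
Across a period the outer electron is held more tightly (higher IE₁); down a group it sits in a higher shell, more shielded, and comes off more easily.
Here both period and group differ, so the two effects have to be weighed against each other.
Cl > S: Cl lies to the right of S in period 3, so the across-period effect alone puts Cl higher.
O > Cl: the two effects oppose for this pair; the down-group effect wins (1314 vs 1251 kJ/mol).
N > O: this pair runs against the simple trend — see the exception note.
Note the exception: N has a higher first ionization energy than O, contrary to the simple trend — pairing an electron in O's 2p⁴ costs repulsion energy, so O ionizes more easily than half-filled N (2p³).
Tabulated first ionization energy (kJ/mol): N 1402, O 1314, S 1000, Cl 1251.
So from lowest to highest: S < Cl < O < N.

S, Cl, O, N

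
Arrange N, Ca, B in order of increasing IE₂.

Ca, B, N

Consider each +1 ion: N⁺ still has 4 valence electrons; Ca⁺ still has 1 valence electron; B⁺ still has 2 valence electrons.
All are still removing valence electrons, so compare the +1 ions as you would atoms: IE_2 generally rises across a period (higher Z_eff) and falls down a group (larger shell), subject to the usual subshell exceptions.
Valence configurations: N⁺ [He]2s²2p², Ca⁺ [Ar]4s¹, B⁺ [He]2s².
Approximate IE_2 values (kJ/mol): N 2856, Ca 1145, B 2427.
Overall IE_2 order: Ca < B < N.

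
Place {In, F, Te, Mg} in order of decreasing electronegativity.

F > Te > In > Mg

F is in period 2, group 17; Mg is in period 3, group 2; In is in period 5, group 13; Te is in period 5, group 16.
Smaller atoms with higher effective nuclear charge are more electronegative.
These span different periods and groups, so the two trends combine.
In > Mg: the two effects oppose for this pair; the across-period effect wins (1.78 vs 1.31).
Te > In: both are in period 5; the period trend gives Te the larger value.
F > Te: relative to Te, both the across-period and down-group shifts push F's electronegativity up.
For reference (Pauling): F 3.98, Mg 1.31, In 1.78, Te 2.10.
So from highest to lowest: F > Te > In > Mg.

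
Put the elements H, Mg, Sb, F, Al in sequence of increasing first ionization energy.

Al, Mg, Sb, H, F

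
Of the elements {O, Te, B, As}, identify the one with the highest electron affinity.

B is in period 2, group 13; O is in period 2, group 16; As is in period 4, group 15; Te is in period 5, group 16.
Atoms with high Z_eff and room in the valence shell (especially the halogens) have the most exothermic electron affinities.
These span different periods and groups, so the two trends combine.
As > B: the two effects oppose for this pair; the across-period effect wins (78 vs 27 kJ/mol).
O > As: both effects reinforce here, so O is clearly the higher of the two.
Te > O: this pair runs against the simple trend — see the exception note.
Note the exception: Te has a higher electron affinity than O, contrary to the simple trend — O's compact 2p subshell gives strong electron–electron repulsion on the added electron.
Tabulated electron affinity (kJ/mol): B 27, O 141, As 78, Te 190.
The highest electron affinity among these belongs to Te.

Te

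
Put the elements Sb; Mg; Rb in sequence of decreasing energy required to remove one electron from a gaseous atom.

Sb > Mg > Rb

Mg is in period 3, group 2; Rb is in period 5, group 1; Sb is in period 5, group 15.
Removing the outermost electron gets harder across a period and easier down a group.
These span different periods and groups, so the two trends combine.
Mg > Rb: relative to Rb, both the across-period and down-group shifts push Mg's first ionization energy up.
Sb > Mg: the two effects oppose for this pair; the across-period effect wins (831 vs 738 kJ/mol).
Tabulated first ionization energy (kJ/mol): Mg 738, Rb 403, Sb 831.
So from highest to lowest: Sb > Mg > Rb.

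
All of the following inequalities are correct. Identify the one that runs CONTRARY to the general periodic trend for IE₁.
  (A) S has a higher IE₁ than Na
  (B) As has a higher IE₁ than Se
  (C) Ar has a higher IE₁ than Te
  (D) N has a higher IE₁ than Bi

The general trend: IE₁ increases across a period and decreases down a group.
(A) S (period 3, group 16) vs Na (period 3, group 1): the stated order agrees with the simple trend.
(B) As (period 4, group 15) vs Se (period 4, group 16): the stated order contradicts the simple trend.
(C) Ar (period 3, group 18) vs Te (period 5, group 16): the stated order agrees with the simple trend.
(D) N (period 2, group 15) vs Bi (period 6, group 15): the stated order agrees with the simple trend.
The exception is (B): Se (4p⁴) ionizes more easily than half-filled As (4p³).

(B)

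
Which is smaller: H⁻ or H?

Forming H⁻ adds 1 electron to H. More electron–electron repulsion in the same shell, with unchanged nuclear charge, lets the cloud expand.
An anion is larger than its parent atom: H⁻ > H.

H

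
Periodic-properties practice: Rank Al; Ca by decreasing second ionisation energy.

Al, Ca

IE_2 is the cost of taking one more electron from the +1 cation: Al⁺ still has 2 valence electrons; Ca⁺ still has 1 valence electron.
All are still removing valence electrons, so compare the +1 ions as you would atoms: IE_2 generally rises across a period (higher Z_eff) and falls down a group (larger shell), subject to the usual subshell exceptions.
Valence configurations: Al⁺ [Ne]3s², Ca⁺ [Ar]4s¹.
Tabulated IE_2 (kJ/mol): Al 1817, Ca 1145.
Putting it together, IE_2: Ca < Al.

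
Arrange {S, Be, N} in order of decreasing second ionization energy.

N > S > Be

IE_2 is the cost of taking one more electron from the +1 cation: S⁺ still has 5 valence electrons; Be⁺ still has 1 valence electron; N⁺ still has 4 valence electrons.
All are still removing valence electrons, so compare the +1 ions as you would atoms: IE_2 generally rises across a period (higher Z_eff) and falls down a group (larger shell), subject to the usual subshell exceptions.
Valence configurations: S⁺ [Ne]3s²3p³, Be⁺ [He]2s¹, N⁺ [He]2s²2p².
Approximate IE_2 values (kJ/mol): S 2252, Be 1757, N 2856.
So the second ionization energies run Be < S < N.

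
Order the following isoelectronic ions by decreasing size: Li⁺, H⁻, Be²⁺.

H⁻ > Li⁺ > Be²⁺

All of these have 2 electrons, so size is governed by nuclear charge alone: the more protons, the stronger the pull on the same electron cloud, and the smaller the ion.
Nuclear charges: Be²⁺ (Z=4), Li⁺ (Z=3), H⁻ (Z=1).
Largest to smallest: H⁻ > Li⁺ > Be²⁺.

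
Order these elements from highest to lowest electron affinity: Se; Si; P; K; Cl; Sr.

Si is in period 3, group 14; P is in period 3, group 15; Cl is in period 3, group 17; K is in period 4, group 1; Se is in period 4, group 16; Sr is in period 5, group 2.
Electron affinity generally becomes more exothermic across a period toward the halogens and less exothermic down a group.
Here both period and group differ, so the two effects have to be weighed against each other.
K > Sr: period and group pull opposite ways; the down-group shift dominates (48 vs 5 kJ/mol).
P > K: both effects reinforce here, so P is clearly the higher of the two.
Si > P: this pair runs against the simple trend — see the exception note.
Se > Si: the two effects oppose for this pair; the across-period effect wins (195 vs 134 kJ/mol).
Cl > Se: both effects reinforce here, so Cl is clearly the higher of the two.
Note the exception: Si has a higher electron affinity than P, contrary to the simple trend — adding an electron to P's half-filled 3p³ is unfavourable, so Si (3p²) has the more exothermic EA.
Approximate values (kJ/mol): Si 134, P 72, Cl 349, K 48, Se 195, Sr 5.
So from highest to lowest: Cl > Se > Si > P > K > Sr.

Cl > Se > Si > P > K > Sr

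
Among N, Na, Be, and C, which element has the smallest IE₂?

Be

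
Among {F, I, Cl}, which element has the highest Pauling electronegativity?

F is in period 2, group 17; Cl is in period 3, group 17; I is in period 5, group 17.
EN rises left→right (higher Z_eff, smaller atoms) and falls top→bottom (larger, more shielded atoms).
All are in group 17, so electronegativity increases up the group.
The highest Pauling electronegativity among these belongs to F.

F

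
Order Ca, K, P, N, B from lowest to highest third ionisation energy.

P < B < K < N < Ca

IE_3 is the cost of taking one more electron from the +2 cation: Ca²⁺ is the bare [Ar] core; K²⁺ is already 1 electron into the core; P²⁺ still has 3 valence electrons; N²⁺ still has 3 valence electrons; B²⁺ still has 1 valence electron.
Usually core removal costs more than valence removal, but here the competition is close: a tightly held n=2 valence electron can cost more to remove than an n=3 core electron, so the actual values have to decide it.
Valence configurations: P²⁺ [Ne]3s²3p¹, N²⁺ [He]2s²2p¹, B²⁺ [He]2s¹.
Approximate IE_3 values (kJ/mol): Ca 4912, K 4420, P 2914, N 4578, B 3660.
Overall IE_3 order: P < B < K < N < Ca.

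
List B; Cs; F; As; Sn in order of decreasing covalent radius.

Cs > Sn > As > B > F

Atomic radius shrinks across a period as nuclear charge pulls the same shell inward, and grows down a group as new shells are added.
Neither a single period nor a single group — weigh both effects.
B > F: both are in period 2; the period trend gives B the larger value.
As > B: the two effects oppose for this pair; the down-group effect wins (121 vs 85 pm).
Sn > As: relative to As, both the across-period and down-group shifts push Sn's atomic radius up.
Cs > Sn: both effects reinforce here, so Cs is clearly the larger of the two.
Approximate values (pm): B 85, F 64, As 121, Sn 140, Cs 232.
So from largest to smallest: Cs > Sn > As > B > F.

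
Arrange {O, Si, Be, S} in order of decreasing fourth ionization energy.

Be > O > S > Si

The fourth ionization energy removes an electron from the +3 ion. For each element: O³⁺ still has 3 valence electrons; Si³⁺ still has 1 valence electron; Be³⁺ is already 1 electron into the core; S³⁺ still has 3 valence electrons.
Core electrons are held far more tightly than valence electrons, so Be tops the IE_4 order.
Valence configurations: O³⁺ [He]2s²2p¹, Si³⁺ [Ne]3s¹, S³⁺ [Ne]3s²3p¹.
The numbers (kJ/mol): O 7469, Si 4356, Be 21007, S 4556.
Hence IE_4: Si < S < O < Be.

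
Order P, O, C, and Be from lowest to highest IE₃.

P, C, O, Be

After 2 electrons have been removed, what remains? P²⁺ still has 3 valence electrons; O²⁺ still has 4 valence electrons; C²⁺ still has 2 valence electrons; Be²⁺ is the bare [He] core.
Core electrons are held far more tightly than valence electrons, so Be tops the IE_3 order.
Valence configurations: P²⁺ [Ne]3s²3p¹, O²⁺ [He]2s²2p², C²⁺ [He]2s².
Approximate IE_3 values (kJ/mol): P 2914, O 5300, C 4620, Be 14849.
Putting it together, IE_3: P < C < O < Be.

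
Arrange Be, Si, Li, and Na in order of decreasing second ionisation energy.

Li, Na, Be, Si

The second ionization energy removes an electron from the +1 ion. For each element: Be⁺ still has 1 valence electron; Si⁺ still has 3 valence electrons; Li⁺ is the bare [He] core; Na⁺ is the bare [Ne] core.
Breaking into a closed-shell core is much more expensive than removing a leftover valence electron — Na and Li have the largest IE_2 here.
Valence configurations: Be⁺ [He]2s¹, Si⁺ [Ne]3s²3p¹.
Approximate IE_2 values (kJ/mol): Be 1757, Si 1577, Li 7298, Na 4562.
Hence IE_2: Si < Be < Na < Li.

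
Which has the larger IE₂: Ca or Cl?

Consider each +1 ion: Ca⁺ still has 1 valence electron; Cl⁺ still has 6 valence electrons.
All are still removing valence electrons, so compare the +1 ions as you would atoms: IE_2 generally rises across a period (higher Z_eff) and falls down a group (larger shell), subject to the usual subshell exceptions.
Valence configurations: Ca⁺ [Ar]4s¹, Cl⁺ [Ne]3s²3p⁴.
Tabulated IE_2 (kJ/mol): Ca 1145, Cl 2298.
Overall IE_2 order: Ca < Cl.

Cl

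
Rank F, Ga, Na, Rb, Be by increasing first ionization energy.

Rb < Na < Ga < Be < F

Be is in period 2, group 2; F is in period 2, group 17; Na is in period 3, group 1; Ga is in period 4, group 13; Rb is in period 5, group 1.
Across a period the outer electron is held more tightly (higher IE₁); down a group it sits in a higher shell, more shielded, and comes off more easily.
Neither a single period nor a single group — weigh both effects.
Na > Rb: they share group 1; the group trend gives Na the larger value.
Ga > Na: the two effects oppose for this pair; the across-period effect wins (579 vs 496 kJ/mol).
Be > Ga: period and group pull opposite ways; the down-group shift dominates (900 vs 579 kJ/mol).
F > Be: both are in period 2; the period trend gives F the larger value.
For reference (kJ/mol): Be 900, F 1681, Na 496, Ga 579, Rb 403.
So from lowest to highest: Rb < Na < Ga < Be < F.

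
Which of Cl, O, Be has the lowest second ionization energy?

After 1 electron has been removed, what remains? Cl⁺ still has 6 valence electrons; O⁺ still has 5 valence electrons; Be⁺ still has 1 valence electron.
All are still removing valence electrons, so compare the +1 ions as you would atoms: IE_2 generally rises across a period (higher Z_eff) and falls down a group (larger shell), subject to the usual subshell exceptions.
Valence configurations: Cl⁺ [Ne]3s²3p⁴, O⁺ [He]2s²2p³, Be⁺ [He]2s¹.
The numbers (kJ/mol): Cl 2298, O 3388, Be 1757.
Hence IE_2: Be < Cl < O.

Be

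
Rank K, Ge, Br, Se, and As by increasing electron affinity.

K < As < Ge < Se < Br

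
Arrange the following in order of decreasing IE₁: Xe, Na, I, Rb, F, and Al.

F is in period 2, group 17; Na is in period 3, group 1; Al is in period 3, group 13; Rb is in period 5, group 1; I is in period 5, group 17; Xe is in period 5, group 18.
First ionization energy rises across a period (greater Z_eff holds electrons more tightly) and falls down a group (valence electrons are farther from the nucleus).
Neither a single period nor a single group — weigh both effects.
Na > Rb: Na sits above Rb in group 1, so the down-group effect alone puts Na higher.
Al > Na: both are in period 3; the period trend gives Al the larger value.
I > Al: period and group pull opposite ways; the across-period shift dominates (1008 vs 578 kJ/mol).
Xe > I: Xe lies to the right of I in period 5, so the across-period effect alone puts Xe higher.
F > Xe: the two effects oppose for this pair; the down-group effect wins (1681 vs 1170 kJ/mol).
Approximate values (kJ/mol): F 1681, Na 496, Al 578, Rb 403, I 1008, Xe 1170.
So from highest to lowest: F > Xe > I > Al > Na > Rb.

F, Xe, I, Al, Na, Rb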